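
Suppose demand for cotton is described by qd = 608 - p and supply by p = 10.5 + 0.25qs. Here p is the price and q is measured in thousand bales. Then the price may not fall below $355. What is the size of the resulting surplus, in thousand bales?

1125

Rearranging supply gives qs = 4p - 42. In a free market, 608 - p = 4p - 42 gives the equilibrium p* = 130, q* = 478.
The floor of 355 is above the equilibrium price 130, so it binds.
At p = 355: qd = 608 - 355 = 253 and qs = 4·355 - 42 = 1378.
Surplus = qs - qd = 1378 - 253 = 1125.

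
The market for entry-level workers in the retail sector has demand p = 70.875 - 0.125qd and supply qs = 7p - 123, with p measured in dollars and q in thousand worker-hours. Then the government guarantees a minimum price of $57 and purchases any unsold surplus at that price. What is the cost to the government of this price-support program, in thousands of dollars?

Rearranging demand gives qd = 567 - 8p. Equilibrium: 567 - 8p = 7p - 123, so 690 = 15p and p* = 46, q* = 199.
Since 57 > 46, the floor is binding.
At p = 57: qd = 567 - 8·57 = 111 and qs = 7·57 - 123 = 276.
Surplus = qs - qd = 165.
Government expenditure = surplus × support price = 165 × 57 = 9405.

9405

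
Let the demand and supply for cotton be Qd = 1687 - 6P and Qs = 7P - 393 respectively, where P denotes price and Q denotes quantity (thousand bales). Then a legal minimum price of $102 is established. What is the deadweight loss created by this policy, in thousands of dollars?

Setting quantity demanded equal to quantity supplied, 1687 - 6P = 7P - 393, gives P* = 160 and Q* = 727.
The floor of 102 is below the equilibrium price 160, so it is not binding; the market clears at P* = 160, Q* = 727.
Since the control does not bind, no trades are prevented and deadweight loss is zero.

0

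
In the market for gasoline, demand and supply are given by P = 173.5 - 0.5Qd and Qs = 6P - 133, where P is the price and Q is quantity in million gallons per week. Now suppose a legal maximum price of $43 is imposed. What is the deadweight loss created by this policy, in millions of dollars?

3468

Rearranging demand gives Qd = 347 - 2P. Equilibrium: 347 - 2P = 6P - 133, so 480 = 8P and P* = 60, Q* = 227.
The ceiling of 43 is below the equilibrium price 60, so it binds.
At P = 43: Qd = 347 - 2·43 = 261 and Qs = 6·43 - 133 = 125.
Quantity traded falls to 125. At Q = 125 the demand price is (347 - 125)/2 = 111 and the supply price is (133 + 125)/6 = 43.
Deadweight loss = ½ · (111 - 43) · (227 - 125) = ½ · 68 · 102 = 3468.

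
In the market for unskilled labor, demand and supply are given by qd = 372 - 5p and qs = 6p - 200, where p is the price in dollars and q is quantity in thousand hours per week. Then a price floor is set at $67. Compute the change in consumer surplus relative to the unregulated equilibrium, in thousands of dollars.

-1117.5

Equilibrium: 372 - 5p = 6p - 200, so 572 = 11p and p* = 52, q* = 112.
Since 67 > 52, the floor is binding.
At p = 67: qd = 372 - 5·67 = 37 and qs = 6·67 - 200 = 202.
Consumer surplus without the control is ½ · (74.4 - 52) · 112 = 1254.4.
With the floor, consumers buy 37 units at 67, so CS = ½ · (74.4 - 67) · 37 = 136.9.
Change in consumer surplus = 136.9 - 1254.4 = -1117.5.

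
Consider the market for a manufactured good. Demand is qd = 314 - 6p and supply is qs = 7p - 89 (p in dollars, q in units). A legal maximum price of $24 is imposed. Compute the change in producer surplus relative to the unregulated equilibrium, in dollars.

Setting quantity demanded equal to quantity supplied, 314 - 6p = 7p - 89, gives p* = 31 and q* = 128.
The ceiling of 24 is below the equilibrium price 31, so it binds.
At p = 24: qd = 314 - 6·24 = 170 and qs = 7·24 - 89 = 79.
Producer surplus without the control is ½ · (31 - 89/7) · 128 = 8192/7.
With the ceiling, producers sell 79 units at 24, so PS = ½ · (24 - 89/7) · 79 = 6241/14.
Change in producer surplus = 6241/14 - 8192/7 = -724.5.

-724.5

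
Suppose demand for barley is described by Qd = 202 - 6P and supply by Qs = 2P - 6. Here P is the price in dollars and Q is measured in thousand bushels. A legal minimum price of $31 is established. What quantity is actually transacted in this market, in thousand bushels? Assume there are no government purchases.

In a free market, 202 - 6P = 2P - 6 gives the equilibrium P* = 26, Q* = 46.
Since 31 > 26, the floor is binding.
At P = 31: Qd = 202 - 6·31 = 16 and Qs = 2·31 - 6 = 56.
The quantity actually transacted is the short side, demand: 16.

16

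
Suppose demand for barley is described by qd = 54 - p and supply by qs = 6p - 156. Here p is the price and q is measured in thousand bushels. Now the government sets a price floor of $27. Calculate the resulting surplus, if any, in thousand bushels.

0

Setting quantity demanded equal to quantity supplied, 54 - p = 6p - 156, gives p* = 30 and q* = 24.
The floor of 27 is below the equilibrium price 30, so it is not binding; the market clears at p* = 30, q* = 24.
Since the control does not bind, there is no surplus.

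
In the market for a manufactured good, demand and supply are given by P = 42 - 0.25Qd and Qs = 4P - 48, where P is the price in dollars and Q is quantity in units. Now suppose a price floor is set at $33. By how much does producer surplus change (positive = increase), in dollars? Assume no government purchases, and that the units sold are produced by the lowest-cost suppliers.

Rearranging demand gives Qd = 168 - 4P. Equilibrium: 168 - 4P = 4P - 48, so 216 = 8P and P* = 27, Q* = 60.
Since 33 > 27, the floor is binding.
At P = 33: Qd = 168 - 4·33 = 36 and Qs = 4·33 - 48 = 84.
Producer surplus without the control is ½ · (27 - 12) · 60 = 450.
With the floor, 36 units are sold at 33. The supply price at Q = 36 is 21, so PS = ½ · [(33 - 12) + (33 - 21)] · 36 = 594.
Change in producer surplus = 594 - 450 = 144.

144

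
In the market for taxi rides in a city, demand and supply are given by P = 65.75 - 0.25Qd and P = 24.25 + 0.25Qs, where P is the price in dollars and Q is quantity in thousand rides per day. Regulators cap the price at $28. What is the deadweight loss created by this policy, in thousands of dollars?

1156

Rearranging demand gives Qd = 263 - 4P; rearranging supply gives Qs = 4P - 97. In a free market, 263 - 4P = 4P - 97 gives the equilibrium P* = 45, Q* = 83.
Because the ceiling (28) lies below the market-clearing price, it is binding.
At P = 28: Qd = 263 - 4·28 = 151 and Qs = 4·28 - 97 = 15.
Quantity traded falls to 15. At Q = 15 the demand price is (263 - 15)/4 = 62 and the supply price is (97 + 15)/4 = 28.
Deadweight loss = ½ · (62 - 28) · (83 - 15) = ½ · 34 · 68 = 1156.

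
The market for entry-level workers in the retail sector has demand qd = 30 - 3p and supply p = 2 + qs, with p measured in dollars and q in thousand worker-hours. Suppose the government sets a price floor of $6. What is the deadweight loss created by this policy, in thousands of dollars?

0

Rearranging supply gives qs = p - 2. In a free market, 30 - 3p = p - 2 gives the equilibrium p* = 8, q* = 6.
Since 6 is below p* = 8, the floor does not bind and the free-market outcome prevails.
Since the control does not bind, no trades are prevented and deadweight loss is zero.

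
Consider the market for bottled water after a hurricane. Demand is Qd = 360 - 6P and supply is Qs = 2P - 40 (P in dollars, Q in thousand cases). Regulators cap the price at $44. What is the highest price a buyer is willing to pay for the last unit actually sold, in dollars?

52

In a free market, 360 - 6P = 2P - 40 gives the equilibrium P* = 50, Q* = 60.
Since 44 < 50, the ceiling is binding.
At P = 44: Qd = 360 - 6·44 = 96 and Qs = 2·44 - 40 = 48.
Only 48 units reach the market. On the demand curve, the marginal buyer's willingness to pay at Q = 48 is (360 - 48)/6 = 52.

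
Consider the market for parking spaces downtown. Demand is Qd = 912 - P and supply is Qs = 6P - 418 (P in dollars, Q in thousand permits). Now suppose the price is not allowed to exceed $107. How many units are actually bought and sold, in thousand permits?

Setting quantity demanded equal to quantity supplied, 912 - P = 6P - 418, gives P* = 190 and Q* = 722.
Because the ceiling (107) lies below the market-clearing price, it is binding.
At P = 107: Qd = 912 - 107 = 805 and Qs = 6·107 - 418 = 224.
The quantity actually transacted is the short side, supply: 224.

224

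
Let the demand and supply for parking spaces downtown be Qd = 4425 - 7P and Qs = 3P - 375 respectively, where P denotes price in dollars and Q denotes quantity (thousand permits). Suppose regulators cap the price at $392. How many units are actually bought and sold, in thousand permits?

801

In a free market, 4425 - 7P = 3P - 375 gives the equilibrium P* = 480, Q* = 1065.
Since 392 < 480, the ceiling is binding.
At P = 392: Qd = 4425 - 7·392 = 1681 and Qs = 3·392 - 375 = 801.
The quantity actually transacted is the short side, supply: 801.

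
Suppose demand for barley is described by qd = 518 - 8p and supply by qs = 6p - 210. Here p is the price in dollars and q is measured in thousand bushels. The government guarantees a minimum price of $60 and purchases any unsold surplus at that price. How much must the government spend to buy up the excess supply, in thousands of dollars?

6720

Without the control the market clears where 518 - 8p = 6p - 210, i.e. p* = 52 and q* = 102.
Because the floor (60) lies above the market-clearing price, it is binding.
At p = 60: qd = 518 - 8·60 = 38 and qs = 6·60 - 210 = 150.
Surplus = qs - qd = 112.
Government expenditure = surplus × support price = 112 × 60 = 6720.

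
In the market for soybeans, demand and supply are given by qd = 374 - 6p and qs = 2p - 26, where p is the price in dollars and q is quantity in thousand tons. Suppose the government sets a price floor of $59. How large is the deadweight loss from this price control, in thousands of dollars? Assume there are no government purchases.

Equilibrium: 374 - 6p = 2p - 26, so 400 = 8p and p* = 50, q* = 74.
Because the floor (59) lies above the market-clearing price, it is binding.
At p = 59: qd = 374 - 6·59 = 20 and qs = 2·59 - 26 = 92.
Quantity traded falls to 20. At q = 20 the demand price is (374 - 20)/6 = 59 and the supply price is (26 + 20)/2 = 23.
Deadweight loss = ½ · (59 - 23) · (74 - 20) = ½ · 36 · 54 = 972.

972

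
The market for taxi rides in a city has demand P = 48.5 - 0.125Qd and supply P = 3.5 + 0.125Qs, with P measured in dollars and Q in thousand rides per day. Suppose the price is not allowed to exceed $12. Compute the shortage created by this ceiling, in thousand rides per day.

224

Rearranging demand gives Qd = 388 - 8P; rearranging supply gives Qs = 8P - 28. In a free market, 388 - 8P = 8P - 28 gives the equilibrium P* = 26, Q* = 180.
Since 12 < 26, the ceiling is binding.
At P = 12: Qd = 388 - 8·12 = 292 and Qs = 8·12 - 28 = 68.
Shortage = Qd - Qs = 292 - 68 = 224.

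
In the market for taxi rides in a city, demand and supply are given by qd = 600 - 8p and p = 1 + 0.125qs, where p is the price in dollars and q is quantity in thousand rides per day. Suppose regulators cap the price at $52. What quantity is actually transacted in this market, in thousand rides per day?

296

Rearranging supply gives qs = 8p - 8. In a free market, 600 - 8p = 8p - 8 gives the equilibrium p* = 38, q* = 296.
The ceiling of 52 is above the equilibrium price 38, so it is not binding; the market clears at p* = 38, q* = 296.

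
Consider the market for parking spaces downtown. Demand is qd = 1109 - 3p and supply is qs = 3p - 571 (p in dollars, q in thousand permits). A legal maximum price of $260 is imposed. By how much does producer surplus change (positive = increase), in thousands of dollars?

-4780

Equilibrium: 1109 - 3p = 3p - 571, so 1680 = 6p and p* = 280, q* = 269.
Because the ceiling (260) lies below the market-clearing price, it is binding.
At p = 260: qd = 1109 - 3·260 = 329 and qs = 3·260 - 571 = 209.
Producer surplus without the control is ½ · (280 - 571/3) · 269 = 72361/6.
With the ceiling, producers sell 209 units at 260, so PS = ½ · (260 - 571/3) · 209 = 43681/6.
Change in producer surplus = 43681/6 - 72361/6 = -4780.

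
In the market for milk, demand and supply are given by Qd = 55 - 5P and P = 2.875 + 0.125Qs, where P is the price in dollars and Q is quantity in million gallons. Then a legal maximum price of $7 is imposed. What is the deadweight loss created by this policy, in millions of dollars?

Rearranging supply gives Qs = 8P - 23. Without the control the market clears where 55 - 5P = 8P - 23, i.e. P* = 6 and Q* = 25.
Since 7 is above P* = 6, the ceiling does not bind and the free-market outcome prevails.
Since the control does not bind, no trades are prevented and deadweight loss is zero.

0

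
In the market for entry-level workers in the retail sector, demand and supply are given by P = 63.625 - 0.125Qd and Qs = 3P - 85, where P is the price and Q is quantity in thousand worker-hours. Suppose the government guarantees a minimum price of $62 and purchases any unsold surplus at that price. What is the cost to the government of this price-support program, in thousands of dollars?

5456

Rearranging demand gives Qd = 509 - 8P. Setting quantity demanded equal to quantity supplied, 509 - 8P = 3P - 85, gives P* = 54 and Q* = 77.
Because the floor (62) lies above the market-clearing price, it is binding.
At P = 62: Qd = 509 - 8·62 = 13 and Qs = 3·62 - 85 = 101.
Surplus = Qs - Qd = 88.
Government expenditure = surplus × support price = 88 × 62 = 5456.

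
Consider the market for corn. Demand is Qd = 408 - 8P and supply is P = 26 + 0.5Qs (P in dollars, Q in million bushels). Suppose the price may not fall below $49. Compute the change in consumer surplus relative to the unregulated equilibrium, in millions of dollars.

Rearranging supply gives Qs = 2P - 52. Setting quantity demanded equal to quantity supplied, 408 - 8P = 2P - 52, gives P* = 46 and Q* = 40.
Because the floor (49) lies above the market-clearing price, it is binding.
At P = 49: Qd = 408 - 8·49 = 16 and Qs = 2·49 - 52 = 46.
Consumer surplus without the control is ½ · (51 - 46) · 40 = 100.
With the floor, consumers buy 16 units at 49, so CS = ½ · (51 - 49) · 16 = 16.
Change in consumer surplus = 16 - 100 = -84.

-84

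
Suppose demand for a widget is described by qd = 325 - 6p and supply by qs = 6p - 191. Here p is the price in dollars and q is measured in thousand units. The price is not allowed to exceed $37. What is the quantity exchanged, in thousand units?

31

Without the control the market clears where 325 - 6p = 6p - 191, i.e. p* = 43 and q* = 67.
The ceiling of 37 is below the equilibrium price 43, so it binds.
At p = 37: qd = 325 - 6·37 = 103 and qs = 6·37 - 191 = 31.
The quantity actually transacted is the short side, supply: 31.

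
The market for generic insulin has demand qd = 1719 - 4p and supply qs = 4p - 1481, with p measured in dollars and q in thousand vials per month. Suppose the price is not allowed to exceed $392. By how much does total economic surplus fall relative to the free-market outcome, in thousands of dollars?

Setting quantity demanded equal to quantity supplied, 1719 - 4p = 4p - 1481, gives p* = 400 and q* = 119.
Since 392 < 400, the ceiling is binding.
At p = 392: qd = 1719 - 4·392 = 151 and qs = 4·392 - 1481 = 87.
Quantity traded falls to 87. At q = 87 the demand price is (1719 - 87)/4 = 408 and the supply price is (1481 + 87)/4 = 392.
Deadweight loss = ½ · (408 - 392) · (119 - 87) = ½ · 16 · 32 = 256.

256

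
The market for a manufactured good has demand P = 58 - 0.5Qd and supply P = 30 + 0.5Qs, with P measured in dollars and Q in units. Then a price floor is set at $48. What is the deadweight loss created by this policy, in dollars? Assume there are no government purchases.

Rearranging demand gives Qd = 116 - 2P; rearranging supply gives Qs = 2P - 60. In a free market, 116 - 2P = 2P - 60 gives the equilibrium P* = 44, Q* = 28.
The floor of 48 is above the equilibrium price 44, so it binds.
At P = 48: Qd = 116 - 2·48 = 20 and Qs = 2·48 - 60 = 36.
Quantity traded falls to 20. At Q = 20 the demand price is (116 - 20)/2 = 48 and the supply price is (60 + 20)/2 = 40.
Deadweight loss = ½ · (48 - 40) · (28 - 20) = ½ · 8 · 8 = 32.

32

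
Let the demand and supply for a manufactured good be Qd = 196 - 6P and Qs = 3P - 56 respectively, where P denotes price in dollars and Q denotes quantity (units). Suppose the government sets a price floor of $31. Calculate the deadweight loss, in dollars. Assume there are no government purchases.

Setting quantity demanded equal to quantity supplied, 196 - 6P = 3P - 56, gives P* = 28 and Q* = 28.
Since 31 > 28, the floor is binding.
At P = 31: Qd = 196 - 6·31 = 10 and Qs = 3·31 - 56 = 37.
Quantity traded falls to 10. At Q = 10 the demand price is (196 - 10)/6 = 31 and the supply price is (56 + 10)/3 = 22.
Deadweight loss = ½ · (31 - 22) · (28 - 10) = ½ · 9 · 18 = 81.

81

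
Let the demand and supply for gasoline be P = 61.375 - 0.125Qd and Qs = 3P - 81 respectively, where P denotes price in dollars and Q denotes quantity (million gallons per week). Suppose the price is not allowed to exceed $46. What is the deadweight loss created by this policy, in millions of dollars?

Rearranging demand gives Qd = 491 - 8P. Without the control the market clears where 491 - 8P = 3P - 81, i.e. P* = 52 and Q* = 75.
The ceiling of 46 is below the equilibrium price 52, so it binds.
At P = 46: Qd = 491 - 8·46 = 123 and Qs = 3·46 - 81 = 57.
Quantity traded falls to 57. At Q = 57 the demand price is (491 - 57)/8 = 54.25 and the supply price is (81 + 57)/3 = 46.
Deadweight loss = ½ · (54.25 - 46) · (75 - 57) = ½ · 8.25 · 18 = 74.25.

74.25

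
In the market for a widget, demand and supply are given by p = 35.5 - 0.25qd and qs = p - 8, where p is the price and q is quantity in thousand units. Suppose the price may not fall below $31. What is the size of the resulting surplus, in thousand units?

5

Rearranging demand gives qd = 142 - 4p. Setting quantity demanded equal to quantity supplied, 142 - 4p = p - 8, gives p* = 30 and q* = 22.
The floor of 31 is above the equilibrium price 30, so it binds.
At p = 31: qd = 142 - 4·31 = 18 and qs = 31 - 8 = 23.
Surplus = qs - qd = 23 - 18 = 5.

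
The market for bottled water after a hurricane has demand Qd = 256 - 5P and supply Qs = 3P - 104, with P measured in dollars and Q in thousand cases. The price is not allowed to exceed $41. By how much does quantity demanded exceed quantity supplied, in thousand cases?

32

Setting quantity demanded equal to quantity supplied, 256 - 5P = 3P - 104, gives P* = 45 and Q* = 31.
The ceiling of 41 is below the equilibrium price 45, so it binds.
At P = 41: Qd = 256 - 5·41 = 51 and Qs = 3·41 - 104 = 19.
Shortage = Qd - Qs = 51 - 19 = 32.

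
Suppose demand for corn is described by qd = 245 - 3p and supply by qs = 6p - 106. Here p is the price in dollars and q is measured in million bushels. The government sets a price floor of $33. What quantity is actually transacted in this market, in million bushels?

128

Equilibrium: 245 - 3p = 6p - 106, so 351 = 9p and p* = 39, q* = 128.
The floor of 33 is below the equilibrium price 39, so it is not binding; the market clears at p* = 39, q* = 128.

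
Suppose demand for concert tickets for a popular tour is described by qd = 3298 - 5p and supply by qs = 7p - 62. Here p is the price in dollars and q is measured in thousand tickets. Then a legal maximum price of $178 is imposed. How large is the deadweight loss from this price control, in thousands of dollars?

87393.6

In a free market, 3298 - 5p = 7p - 62 gives the equilibrium p* = 280, q* = 1898.
The ceiling of 178 is below the equilibrium price 280, so it binds.
At p = 178: qd = 3298 - 5·178 = 2408 and qs = 7·178 - 62 = 1184.
Quantity traded falls to 1184. At q = 1184 the demand price is (3298 - 1184)/5 = 422.8 and the supply price is (62 + 1184)/7 = 178.
Deadweight loss = ½ · (422.8 - 178) · (1898 - 1184) = ½ · 244.8 · 714 = 87393.6.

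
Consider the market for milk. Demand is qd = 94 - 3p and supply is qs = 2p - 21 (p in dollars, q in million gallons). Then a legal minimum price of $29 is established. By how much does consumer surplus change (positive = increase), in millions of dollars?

-96

In a free market, 94 - 3p = 2p - 21 gives the equilibrium p* = 23, q* = 25.
Since 29 > 23, the floor is binding.
At p = 29: qd = 94 - 3·29 = 7 and qs = 2·29 - 21 = 37.
Consumer surplus without the control is ½ · (94/3 - 23) · 25 = 625/6.
With the floor, consumers buy 7 units at 29, so CS = ½ · (94/3 - 29) · 7 = 49/6.
Change in consumer surplus = 49/6 - 625/6 = -96.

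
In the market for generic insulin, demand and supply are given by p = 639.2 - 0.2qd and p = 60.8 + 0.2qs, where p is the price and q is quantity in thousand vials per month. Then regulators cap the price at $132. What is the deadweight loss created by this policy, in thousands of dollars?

Rearranging demand gives qd = 3196 - 5p; rearranging supply gives qs = 5p - 304. Setting quantity demanded equal to quantity supplied, 3196 - 5p = 5p - 304, gives p* = 350 and q* = 1446.
Since 132 < 350, the ceiling is binding.
At p = 132: qd = 3196 - 5·132 = 2536 and qs = 5·132 - 304 = 356.
Quantity traded falls to 356. At q = 356 the demand price is (3196 - 356)/5 = 568 and the supply price is (304 + 356)/5 = 132.
Deadweight loss = ½ · (568 - 132) · (1446 - 356) = ½ · 436 · 1090 = 237620.

237620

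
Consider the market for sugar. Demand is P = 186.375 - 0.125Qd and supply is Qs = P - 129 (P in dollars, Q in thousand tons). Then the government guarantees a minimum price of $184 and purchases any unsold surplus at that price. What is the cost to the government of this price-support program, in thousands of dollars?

Rearranging demand gives Qd = 1491 - 8P. In a free market, 1491 - 8P = P - 129 gives the equilibrium P* = 180, Q* = 51.
Since 184 > 180, the floor is binding.
At P = 184: Qd = 1491 - 8·184 = 19 and Qs = 184 - 129 = 55.
Surplus = Qs - Qd = 36.
Government expenditure = surplus × support price = 36 × 184 = 6624.

6624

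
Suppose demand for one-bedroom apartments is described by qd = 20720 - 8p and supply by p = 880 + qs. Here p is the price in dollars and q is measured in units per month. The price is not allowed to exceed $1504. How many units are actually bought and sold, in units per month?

624

Rearranging supply gives qs = p - 880. Equilibrium: 20720 - 8p = p - 880, so 21600 = 9p and p* = 2400, q* = 1520.
Since 1504 < 2400, the ceiling is binding.
At p = 1504: qd = 20720 - 8·1504 = 8688 and qs = 1504 - 880 = 624.
The quantity actually transacted is the short side, supply: 624.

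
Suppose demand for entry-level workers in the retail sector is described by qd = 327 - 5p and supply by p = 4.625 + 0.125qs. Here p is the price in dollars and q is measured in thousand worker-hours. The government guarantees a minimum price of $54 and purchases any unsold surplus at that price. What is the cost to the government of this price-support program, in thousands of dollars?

18252

Rearranging supply gives qs = 8p - 37. In a free market, 327 - 5p = 8p - 37 gives the equilibrium p* = 28, q* = 187.
Because the floor (54) lies above the market-clearing price, it is binding.
At p = 54: qd = 327 - 5·54 = 57 and qs = 8·54 - 37 = 395.
Surplus = qs - qd = 338.
Government expenditure = surplus × support price = 338 × 54 = 18252.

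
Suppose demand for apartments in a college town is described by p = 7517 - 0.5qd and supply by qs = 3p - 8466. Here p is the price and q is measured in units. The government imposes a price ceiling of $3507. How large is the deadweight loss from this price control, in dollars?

5337183.75

Rearranging demand gives qd = 15034 - 2p. Equilibrium: 15034 - 2p = 3p - 8466, so 23500 = 5p and p* = 4700, q* = 5634.
The ceiling of 3507 is below the equilibrium price 4700, so it binds.
At p = 3507: qd = 15034 - 2·3507 = 8020 and qs = 3·3507 - 8466 = 2055.
Quantity traded falls to 2055. At q = 2055 the demand price is (15034 - 2055)/2 = 6489.5 and the supply price is (8466 + 2055)/3 = 3507.
Deadweight loss = ½ · (6489.5 - 3507) · (5634 - 2055) = ½ · 2982.5 · 3579 = 5337183.75.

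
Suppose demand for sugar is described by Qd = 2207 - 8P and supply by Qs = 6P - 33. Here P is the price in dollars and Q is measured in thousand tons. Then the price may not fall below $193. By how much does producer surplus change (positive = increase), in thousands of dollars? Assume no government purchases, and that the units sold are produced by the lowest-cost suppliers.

Setting quantity demanded equal to quantity supplied, 2207 - 8P = 6P - 33, gives P* = 160 and Q* = 927.
Because the floor (193) lies above the market-clearing price, it is binding.
At P = 193: Qd = 2207 - 8·193 = 663 and Qs = 6·193 - 33 = 1125.
Producer surplus without the control is ½ · (160 - 5.5) · 927 = 71610.75.
With the floor, 663 units are sold at 193. The supply price at Q = 663 is 116, so PS = ½ · [(193 - 5.5) + (193 - 116)] · 663 = 87681.75.
Change in producer surplus = 87681.75 - 71610.75 = 16071.

16071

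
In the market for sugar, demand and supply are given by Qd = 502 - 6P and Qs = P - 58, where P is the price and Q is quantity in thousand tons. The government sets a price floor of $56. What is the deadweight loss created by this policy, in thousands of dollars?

In a free market, 502 - 6P = P - 58 gives the equilibrium P* = 80, Q* = 22.
Since 56 is below P* = 80, the floor does not bind and the free-market outcome prevails.
Since the control does not bind, no trades are prevented and deadweight loss is zero.

0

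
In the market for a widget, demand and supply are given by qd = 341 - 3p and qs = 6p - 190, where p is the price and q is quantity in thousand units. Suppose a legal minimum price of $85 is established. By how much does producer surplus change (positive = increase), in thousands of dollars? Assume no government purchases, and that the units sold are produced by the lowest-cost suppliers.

Setting quantity demanded equal to quantity supplied, 341 - 3p = 6p - 190, gives p* = 59 and q* = 164.
Since 85 > 59, the floor is binding.
At p = 85: qd = 341 - 3·85 = 86 and qs = 6·85 - 190 = 320.
Producer surplus without the control is ½ · (59 - 95/3) · 164 = 6724/3.
With the floor, 86 units are sold at 85. The supply price at q = 86 is 46, so PS = ½ · [(85 - 95/3) + (85 - 46)] · 86 = 11911/3.
Change in producer surplus = 11911/3 - 6724/3 = 1729.

1729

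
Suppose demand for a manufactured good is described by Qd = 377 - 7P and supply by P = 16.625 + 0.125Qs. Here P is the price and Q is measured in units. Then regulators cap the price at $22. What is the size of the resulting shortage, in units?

180

Rearranging supply gives Qs = 8P - 133. Without the control the market clears where 377 - 7P = 8P - 133, i.e. P* = 34 and Q* = 139.
Because the ceiling (22) lies below the market-clearing price, it is binding.
At P = 22: Qd = 377 - 7·22 = 223 and Qs = 8·22 - 133 = 43.
Shortage = Qd - Qs = 223 - 43 = 180.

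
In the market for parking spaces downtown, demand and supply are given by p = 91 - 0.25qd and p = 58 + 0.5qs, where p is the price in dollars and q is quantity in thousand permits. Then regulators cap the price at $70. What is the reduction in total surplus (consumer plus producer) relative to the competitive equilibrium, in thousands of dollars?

150

Rearranging demand gives qd = 364 - 4p; rearranging supply gives qs = 2p - 116. Equilibrium: 364 - 4p = 2p - 116, so 480 = 6p and p* = 80, q* = 44.
Because the ceiling (70) lies below the market-clearing price, it is binding.
At p = 70: qd = 364 - 4·70 = 84 and qs = 2·70 - 116 = 24.
Quantity traded falls to 24. At q = 24 the demand price is (364 - 24)/4 = 85 and the supply price is (116 + 24)/2 = 70.
Deadweight loss = ½ · (85 - 70) · (44 - 24) = ½ · 15 · 20 = 150.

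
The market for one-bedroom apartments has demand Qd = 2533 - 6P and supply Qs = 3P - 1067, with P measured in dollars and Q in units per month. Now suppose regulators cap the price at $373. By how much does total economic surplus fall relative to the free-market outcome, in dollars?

Without the control the market clears where 2533 - 6P = 3P - 1067, i.e. P* = 400 and Q* = 133.
The ceiling of 373 is below the equilibrium price 400, so it binds.
At P = 373: Qd = 2533 - 6·373 = 295 and Qs = 3·373 - 1067 = 52.
Quantity traded falls to 52. At Q = 52 the demand price is (2533 - 52)/6 = 413.5 and the supply price is (1067 + 52)/3 = 373.
Deadweight loss = ½ · (413.5 - 373) · (133 - 52) = ½ · 40.5 · 81 = 1640.25.

1640.25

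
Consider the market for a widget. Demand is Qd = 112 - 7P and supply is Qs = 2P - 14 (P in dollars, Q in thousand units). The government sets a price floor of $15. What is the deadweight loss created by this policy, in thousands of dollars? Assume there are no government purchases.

15.75

Setting quantity demanded equal to quantity supplied, 112 - 7P = 2P - 14, gives P* = 14 and Q* = 14.
The floor of 15 is above the equilibrium price 14, so it binds.
At P = 15: Qd = 112 - 7·15 = 7 and Qs = 2·15 - 14 = 16.
Quantity traded falls to 7. At Q = 7 the demand price is (112 - 7)/7 = 15 and the supply price is (14 + 7)/2 = 10.5.
Deadweight loss = ½ · (15 - 10.5) · (14 - 7) = ½ · 4.5 · 7 = 15.75.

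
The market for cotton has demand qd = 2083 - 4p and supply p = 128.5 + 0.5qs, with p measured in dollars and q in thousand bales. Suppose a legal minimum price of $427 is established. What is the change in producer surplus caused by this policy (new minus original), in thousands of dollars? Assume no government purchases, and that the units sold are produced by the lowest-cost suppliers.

8399

Rearranging supply gives qs = 2p - 257. Setting quantity demanded equal to quantity supplied, 2083 - 4p = 2p - 257, gives p* = 390 and q* = 523.
Because the floor (427) lies above the market-clearing price, it is binding.
At p = 427: qd = 2083 - 4·427 = 375 and qs = 2·427 - 257 = 597.
Producer surplus without the control is ½ · (390 - 128.5) · 523 = 68382.25.
With the floor, 375 units are sold at 427. The supply price at q = 375 is 316, so PS = ½ · [(427 - 128.5) + (427 - 316)] · 375 = 76781.25.
Change in producer surplus = 76781.25 - 68382.25 = 8399.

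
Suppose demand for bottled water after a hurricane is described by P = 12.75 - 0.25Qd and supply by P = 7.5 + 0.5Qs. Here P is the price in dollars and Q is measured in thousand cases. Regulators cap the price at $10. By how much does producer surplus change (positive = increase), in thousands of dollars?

Rearranging demand gives Qd = 51 - 4P; rearranging supply gives Qs = 2P - 15. Equilibrium: 51 - 4P = 2P - 15, so 66 = 6P and P* = 11, Q* = 7.
Because the ceiling (10) lies below the market-clearing price, it is binding.
At P = 10: Qd = 51 - 4·10 = 11 and Qs = 2·10 - 15 = 5.
Producer surplus without the control is ½ · (11 - 7.5) · 7 = 12.25.
With the ceiling, producers sell 5 units at 10, so PS = ½ · (10 - 7.5) · 5 = 6.25.
Change in producer surplus = 6.25 - 12.25 = -6.

-6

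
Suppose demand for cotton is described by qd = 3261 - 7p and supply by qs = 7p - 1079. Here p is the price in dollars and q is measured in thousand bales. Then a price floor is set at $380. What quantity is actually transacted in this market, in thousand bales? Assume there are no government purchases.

Without the control the market clears where 3261 - 7p = 7p - 1079, i.e. p* = 310 and q* = 1091.
Because the floor (380) lies above the market-clearing price, it is binding.
At p = 380: qd = 3261 - 7·380 = 601 and qs = 7·380 - 1079 = 1581.
The quantity actually transacted is the short side, demand: 601.

601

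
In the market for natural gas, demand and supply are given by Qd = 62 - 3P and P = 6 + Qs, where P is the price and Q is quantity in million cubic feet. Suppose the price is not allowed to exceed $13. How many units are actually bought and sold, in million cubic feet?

7

Rearranging supply gives Qs = P - 6. Without the control the market clears where 62 - 3P = P - 6, i.e. P* = 17 and Q* = 11.
The ceiling of 13 is below the equilibrium price 17, so it binds.
At P = 13: Qd = 62 - 3·13 = 23 and Qs = 13 - 6 = 7.
The quantity actually transacted is the short side, supply: 7.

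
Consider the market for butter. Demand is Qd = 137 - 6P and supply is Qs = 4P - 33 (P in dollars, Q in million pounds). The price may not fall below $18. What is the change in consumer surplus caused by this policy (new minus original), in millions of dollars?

In a free market, 137 - 6P = 4P - 33 gives the equilibrium P* = 17, Q* = 35.
Because the floor (18) lies above the market-clearing price, it is binding.
At P = 18: Qd = 137 - 6·18 = 29 and Qs = 4·18 - 33 = 39.
Consumer surplus without the control is ½ · (137/6 - 17) · 35 = 1225/12.
With the floor, consumers buy 29 units at 18, so CS = ½ · (137/6 - 18) · 29 = 841/12.
Change in consumer surplus = 841/12 - 1225/12 = -32.

-32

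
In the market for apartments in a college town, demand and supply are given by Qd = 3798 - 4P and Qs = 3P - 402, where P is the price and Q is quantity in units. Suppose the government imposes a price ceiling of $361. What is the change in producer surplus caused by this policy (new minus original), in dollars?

Setting quantity demanded equal to quantity supplied, 3798 - 4P = 3P - 402, gives P* = 600 and Q* = 1398.
Because the ceiling (361) lies below the market-clearing price, it is binding.
At P = 361: Qd = 3798 - 4·361 = 2354 and Qs = 3·361 - 402 = 681.
Producer surplus without the control is ½ · (600 - 134) · 1398 = 325734.
With the ceiling, producers sell 681 units at 361, so PS = ½ · (361 - 134) · 681 = 77293.5.
Change in producer surplus = 77293.5 - 325734 = -248440.5.

-248440.5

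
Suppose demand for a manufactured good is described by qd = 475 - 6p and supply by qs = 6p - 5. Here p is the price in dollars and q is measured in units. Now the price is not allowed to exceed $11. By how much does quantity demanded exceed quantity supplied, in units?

348

Setting quantity demanded equal to quantity supplied, 475 - 6p = 6p - 5, gives p* = 40 and q* = 235.
Since 11 < 40, the ceiling is binding.
At p = 11: qd = 475 - 6·11 = 409 and qs = 6·11 - 5 = 61.
Shortage = qd - qs = 409 - 61 = 348.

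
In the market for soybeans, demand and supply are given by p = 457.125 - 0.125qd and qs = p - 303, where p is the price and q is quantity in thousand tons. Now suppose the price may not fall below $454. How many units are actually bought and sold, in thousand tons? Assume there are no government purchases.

25

Rearranging demand gives qd = 3657 - 8p. Without the control the market clears where 3657 - 8p = p - 303, i.e. p* = 440 and q* = 137.
The floor of 454 is above the equilibrium price 440, so it binds.
At p = 454: qd = 3657 - 8·454 = 25 and qs = 454 - 303 = 151.
The quantity actually transacted is the short side, demand: 25.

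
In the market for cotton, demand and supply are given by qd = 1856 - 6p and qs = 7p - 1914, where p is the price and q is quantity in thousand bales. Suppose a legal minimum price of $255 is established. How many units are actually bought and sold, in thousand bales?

116

Setting quantity demanded equal to quantity supplied, 1856 - 6p = 7p - 1914, gives p* = 290 and q* = 116.
Since 255 is below p* = 290, the floor does not bind and the free-market outcome prevails.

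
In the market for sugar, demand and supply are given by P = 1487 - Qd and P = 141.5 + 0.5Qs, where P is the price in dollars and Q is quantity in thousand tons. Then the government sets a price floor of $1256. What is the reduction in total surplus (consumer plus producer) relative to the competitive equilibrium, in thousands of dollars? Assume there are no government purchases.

Rearranging demand gives Qd = 1487 - P; rearranging supply gives Qs = 2P - 283. Without the control the market clears where 1487 - P = 2P - 283, i.e. P* = 590 and Q* = 897.
The floor of 1256 is above the equilibrium price 590, so it binds.
At P = 1256: Qd = 1487 - 1256 = 231 and Qs = 2·1256 - 283 = 2229.
Quantity traded falls to 231. At Q = 231 the demand price is 1487 - 231 = 1256 and the supply price is (283 + 231)/2 = 257.
Deadweight loss = ½ · (1256 - 257) · (897 - 231) = ½ · 999 · 666 = 332667.

332667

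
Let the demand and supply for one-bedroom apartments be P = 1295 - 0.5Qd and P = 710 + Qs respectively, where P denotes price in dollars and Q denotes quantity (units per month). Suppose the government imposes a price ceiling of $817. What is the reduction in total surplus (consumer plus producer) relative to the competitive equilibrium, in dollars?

Rearranging demand gives Qd = 2590 - 2P; rearranging supply gives Qs = P - 710. Setting quantity demanded equal to quantity supplied, 2590 - 2P = P - 710, gives P* = 1100 and Q* = 390.
Because the ceiling (817) lies below the market-clearing price, it is binding.
At P = 817: Qd = 2590 - 2·817 = 956 and Qs = 817 - 710 = 107.
Quantity traded falls to 107. At Q = 107 the demand price is (2590 - 107)/2 = 1241.5 and the supply price is 710 + 107 = 817.
Deadweight loss = ½ · (1241.5 - 817) · (390 - 107) = ½ · 424.5 · 283 = 60066.75.

60066.75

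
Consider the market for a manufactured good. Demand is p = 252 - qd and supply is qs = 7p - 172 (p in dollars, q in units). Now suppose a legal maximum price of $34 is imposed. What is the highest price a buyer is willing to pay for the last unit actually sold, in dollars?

186

Rearranging demand gives qd = 252 - p. In a free market, 252 - p = 7p - 172 gives the equilibrium p* = 53, q* = 199.
The ceiling of 34 is below the equilibrium price 53, so it binds.
At p = 34: qd = 252 - 34 = 218 and qs = 7·34 - 172 = 66.
Only 66 units reach the market. On the demand curve, the marginal buyer's willingness to pay at q = 66 is (252 - 66) = 186.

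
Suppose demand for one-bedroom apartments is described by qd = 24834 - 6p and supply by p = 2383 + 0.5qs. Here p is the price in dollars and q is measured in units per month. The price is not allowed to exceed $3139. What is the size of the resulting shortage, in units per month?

4488

Rearranging supply gives qs = 2p - 4766. In a free market, 24834 - 6p = 2p - 4766 gives the equilibrium p* = 3700, q* = 2634.
Because the ceiling (3139) lies below the market-clearing price, it is binding.
At p = 3139: qd = 24834 - 6·3139 = 6000 and qs = 2·3139 - 4766 = 1512.
Shortage = qd - qs = 6000 - 1512 = 4488.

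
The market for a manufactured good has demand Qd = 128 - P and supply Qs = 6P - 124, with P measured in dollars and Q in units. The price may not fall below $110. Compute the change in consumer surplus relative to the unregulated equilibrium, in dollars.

Equilibrium: 128 - P = 6P - 124, so 252 = 7P and P* = 36, Q* = 92.
Since 110 > 36, the floor is binding.
At P = 110: Qd = 128 - 110 = 18 and Qs = 6·110 - 124 = 536.
Consumer surplus without the control is ½ · (128 - 36) · 92 = 4232.
With the floor, consumers buy 18 units at 110, so CS = ½ · (128 - 110) · 18 = 162.
Change in consumer surplus = 162 - 4232 = -4070.

-4070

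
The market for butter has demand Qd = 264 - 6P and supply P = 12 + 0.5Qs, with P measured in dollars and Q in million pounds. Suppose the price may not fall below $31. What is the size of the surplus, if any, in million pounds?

0

Rearranging supply gives Qs = 2P - 24. In a free market, 264 - 6P = 2P - 24 gives the equilibrium P* = 36, Q* = 48.
Since 31 is below P* = 36, the floor does not bind and the free-market outcome prevails.
Since the control does not bind, there is no surplus.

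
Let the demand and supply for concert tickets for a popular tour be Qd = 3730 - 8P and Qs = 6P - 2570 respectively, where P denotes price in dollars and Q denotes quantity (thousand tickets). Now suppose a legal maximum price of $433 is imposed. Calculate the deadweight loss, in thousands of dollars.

1517.25

Equilibrium: 3730 - 8P = 6P - 2570, so 6300 = 14P and P* = 450, Q* = 130.
Because the ceiling (433) lies below the market-clearing price, it is binding.
At P = 433: Qd = 3730 - 8·433 = 266 and Qs = 6·433 - 2570 = 28.
Quantity traded falls to 28. At Q = 28 the demand price is (3730 - 28)/8 = 462.75 and the supply price is (2570 + 28)/6 = 433.
Deadweight loss = ½ · (462.75 - 433) · (130 - 28) = ½ · 29.75 · 102 = 1517.25.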